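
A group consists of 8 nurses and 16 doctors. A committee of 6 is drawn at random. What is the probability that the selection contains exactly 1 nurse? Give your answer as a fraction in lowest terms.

1248/4807

Total number of selections: C(24,6) = 134596.
Selections with exactly 1 nurse: choose 1 of the 8 nurses and 5 of the 16 doctors, C(8,1)·C(16,5) = 8·4368 = 34944.
Probability = 34944/134596 = 1248/4807.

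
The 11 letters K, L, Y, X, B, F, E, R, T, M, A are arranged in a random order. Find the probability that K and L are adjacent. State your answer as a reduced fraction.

2/11

There are 11! = 39916800 arrangements.
Treat K and L as a block: 10! arrangements of the blocks × 2 orders within the block = 2·3628800 = 7257600.
Probability = 7257600/39916800 = 2/11.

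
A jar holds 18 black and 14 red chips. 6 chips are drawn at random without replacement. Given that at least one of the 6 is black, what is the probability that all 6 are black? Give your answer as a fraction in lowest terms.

884/43009

Work in counts. Selections with at least one black: C(32,6) − C(14,6) = 906192 − 3003 = 903189.
Of those, selections where all 6 are black: C(18,6) = 18564.
Conditional probability = 18564/903189 = 884/43009.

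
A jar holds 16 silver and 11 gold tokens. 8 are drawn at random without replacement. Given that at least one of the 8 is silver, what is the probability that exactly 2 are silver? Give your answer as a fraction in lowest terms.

Work in counts. Selections with at least one silver: C(27,8) − C(11,8) = 2220075 − 165 = 2219910.
Of those, selections where exactly 2 are silver: C(16,2)·C(11,6) = 120·462 = 55440.
Conditional probability = 55440/2219910 = 24/961.

24/961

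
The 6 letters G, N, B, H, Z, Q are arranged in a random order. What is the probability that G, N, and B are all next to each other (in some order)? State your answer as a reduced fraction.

There are 6! = 720 arrangements.
Treat the three as one block: 4! placements × 3! orders within the block = 24·6 = 144.
Probability = 144/720 = 1/5.

1/5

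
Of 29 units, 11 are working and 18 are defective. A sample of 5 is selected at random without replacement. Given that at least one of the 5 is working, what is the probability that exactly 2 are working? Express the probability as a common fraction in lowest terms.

Work in counts. Selections with at least one working: C(29,5) − C(18,5) = 118755 − 8568 = 110187.
Of those, selections where exactly 2 are working: C(11,2)·C(18,3) = 55·816 = 44880.
Conditional probability = 44880/110187 = 1360/3339.

1360/3339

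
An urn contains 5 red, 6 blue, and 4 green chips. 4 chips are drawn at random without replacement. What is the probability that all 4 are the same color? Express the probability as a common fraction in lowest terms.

1/65

There are C(15,4) = 1365 ways to draw 4 chips.
All same color: C(5,4) + C(6,4) + C(4,4) = 5 + 15 + 1 = 21.
Probability = 21/1365 = 1/65.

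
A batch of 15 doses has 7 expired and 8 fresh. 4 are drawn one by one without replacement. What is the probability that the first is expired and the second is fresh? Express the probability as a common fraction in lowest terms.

4/15

Multiply the conditional probabilities at each draw: 7/15 · 8/14 = 56/210 = 4/15.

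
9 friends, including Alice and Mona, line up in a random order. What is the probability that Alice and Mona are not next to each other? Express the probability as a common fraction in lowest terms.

7/9

There are 9! = 362880 arrangements.
Arrangements with Alice and Mona adjacent: 2·8! = 80640.
So not adjacent: 362880 − 80640 = 282240, probability 282240/362880 = 7/9.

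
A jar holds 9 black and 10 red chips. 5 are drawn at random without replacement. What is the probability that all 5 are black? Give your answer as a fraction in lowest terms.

There are C(19,5) = 11628 possible selections.
Selections with all black: C(9,5) = 126.
Probability = 126/11628 = 7/646.

7/646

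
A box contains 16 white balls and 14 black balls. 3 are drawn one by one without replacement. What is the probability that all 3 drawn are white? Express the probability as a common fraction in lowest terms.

Multiply the conditional probabilities at each draw: 16/30 · 15/29 · 14/28 = 3360/24360 = 4/29.

4/29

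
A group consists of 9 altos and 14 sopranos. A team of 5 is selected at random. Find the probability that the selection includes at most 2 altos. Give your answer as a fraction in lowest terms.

There are C(23,5) = 33649 ways to choose the 5.
Favorable selections (at most 2 altos): C(9,0)·C(14,5) + C(9,1)·C(14,4) + C(9,2)·C(14,3) = 2002 + 9009 + 13104 = 24115.
Probability = 24115/33649 = 3445/4807.

3445/4807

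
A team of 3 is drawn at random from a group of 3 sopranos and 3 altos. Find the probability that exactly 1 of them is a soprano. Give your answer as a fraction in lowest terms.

There are C(6,3) = 20 ways to choose 3 from 6.
Selections with exactly 1 soprano: choose 1 of the 3 sopranos and 2 of the 3 altos, C(3,1)·C(3,2) = 3·3 = 9.
Probability = 9/20.

9/20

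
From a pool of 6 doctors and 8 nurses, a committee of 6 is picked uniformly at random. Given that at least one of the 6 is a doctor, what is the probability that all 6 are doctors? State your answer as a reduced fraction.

Work in counts. Selections with at least one doctor: C(14,6) − C(8,6) = 3003 − 28 = 2975.
Of those, selections where all 6 are doctors: C(6,6) = 1.
Conditional probability = 1/2975.

1/2975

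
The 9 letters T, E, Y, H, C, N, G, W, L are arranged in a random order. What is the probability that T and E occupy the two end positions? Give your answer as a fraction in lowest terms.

There are 9! = 362880 arrangements.
Place T and E at the ends in 2 ways, arrange the remaining 7 in 7! = 5040 ways: 2·5040 = 10080.
Probability = 10080/362880 = 1/36.

1/36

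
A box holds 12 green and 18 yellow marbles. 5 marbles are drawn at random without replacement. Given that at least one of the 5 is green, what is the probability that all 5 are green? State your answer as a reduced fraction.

Work in counts. Selections with at least one green: C(30,5) − C(18,5) = 142506 − 8568 = 133938.
Of those, selections where all 5 are green: C(12,5) = 792.
Conditional probability = 792/133938 = 44/7441.

44/7441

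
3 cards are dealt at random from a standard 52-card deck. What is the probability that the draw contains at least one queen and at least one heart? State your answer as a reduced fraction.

There are C(52,3) = 22100 possible draws.
By inclusion-exclusion on the complements, draws missing all queens or all hearts: C(48,3) + C(39,3) − C(36,3) = 17296 + 9139 − 7140 = 19295.
So draws with at least one of each: 22100 − 19295 = 2805, probability 2805/22100 = 33/260.

33/260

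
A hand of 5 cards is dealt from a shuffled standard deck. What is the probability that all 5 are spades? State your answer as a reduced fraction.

33/66640

There are C(52,5) = 2598960 possible 5-card hands.
Hands that are all spades: C(13,5) = 1287.
Probability = 1287/2598960 = 33/66640.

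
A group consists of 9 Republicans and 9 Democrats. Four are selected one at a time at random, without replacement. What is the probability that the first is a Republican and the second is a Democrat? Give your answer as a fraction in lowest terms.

9/34

Multiply the conditional probabilities at each draw: 9/18 · 9/17 = 81/306 = 9/34.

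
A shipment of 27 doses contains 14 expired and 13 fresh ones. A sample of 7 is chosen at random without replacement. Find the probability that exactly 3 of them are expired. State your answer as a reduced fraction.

Total number of selections: C(27,7) = 888030.
Selections with exactly 3 expired: choose 3 of the 14 expired and 4 of the 13 fresh, C(14,3)·C(13,4) = 364·715 = 260260.
Probability = 260260/888030 = 182/621.

182/621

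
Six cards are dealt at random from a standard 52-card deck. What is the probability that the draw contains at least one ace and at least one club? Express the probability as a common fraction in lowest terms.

6772177/20358520

There are C(52,6) = 20358520 possible draws.
By inclusion-exclusion on the complements, draws missing all aces or all clubs: C(48,6) + C(39,6) − C(36,6) = 12271512 + 3262623 − 1947792 = 13586343.
So draws with at least one of each: 20358520 − 13586343 = 6772177, probability 6772177/20358520.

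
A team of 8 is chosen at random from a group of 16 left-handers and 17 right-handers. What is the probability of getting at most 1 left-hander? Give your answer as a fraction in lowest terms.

391/16182

Total selections: C(33,8) = 13884156.
Favorable selections (at most 1 left-hander): C(16,0)·C(17,8) + C(16,1)·C(17,7) = 24310 + 311168 = 335478.
Probability = 335478/13884156 = 391/16182.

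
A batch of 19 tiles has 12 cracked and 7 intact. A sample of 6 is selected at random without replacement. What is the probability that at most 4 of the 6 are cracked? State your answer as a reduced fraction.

246/323

Total selections: C(19,6) = 27132.
Favorable selections (at most 4 cracked): C(12,0)·C(7,6) + C(12,1)·C(7,5) + C(12,2)·C(7,4) + C(12,3)·C(7,3) + C(12,4)·C(7,2) = 7 + 252 + 2310 + 7700 + 10395 = 20664.
Probability = 20664/27132 = 246/323.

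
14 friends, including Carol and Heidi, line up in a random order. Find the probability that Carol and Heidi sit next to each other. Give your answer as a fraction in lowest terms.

1/7

There are 14! = 87178291200 arrangements.
Treat Carol and Heidi as a block: 13! arrangements of the blocks × 2 orders within the block = 2·6227020800 = 12454041600.
Probability = 12454041600/87178291200 = 1/7.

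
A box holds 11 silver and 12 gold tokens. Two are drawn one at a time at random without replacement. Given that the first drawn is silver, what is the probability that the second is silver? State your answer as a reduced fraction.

After removing one silver, 22 remain: 10 silver and 12 gold.
So the probability the next is silver is 10/22 = 5/11.

5/11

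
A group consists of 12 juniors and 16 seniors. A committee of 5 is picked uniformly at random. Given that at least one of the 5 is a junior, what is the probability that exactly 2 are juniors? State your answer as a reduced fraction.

220/559

Work in counts. Selections with at least one junior: C(28,5) − C(16,5) = 98280 − 4368 = 93912.
Of those, selections where exactly 2 are juniors: C(12,2)·C(16,3) = 66·560 = 36960.
Conditional probability = 36960/93912 = 220/559.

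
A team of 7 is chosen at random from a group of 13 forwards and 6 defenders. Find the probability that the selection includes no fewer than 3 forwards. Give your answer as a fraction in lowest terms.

There are C(19,7) = 50388 ways to choose the 7.
Count the complement (fewer than 3 forwards): C(13,1)·C(6,6) + C(13,2)·C(6,5) = 13 + 468 = 481.
Probability = 1 − 481/50388 = 49907/50388 = 3839/3876.

3839/3876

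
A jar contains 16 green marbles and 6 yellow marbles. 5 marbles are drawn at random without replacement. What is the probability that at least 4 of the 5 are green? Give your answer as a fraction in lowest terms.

364/627

There are C(22,5) = 26334 ways to choose the 5.
Favorable selections (at least 4 green): C(16,4)·C(6,1) + C(16,5)·C(6,0) = 10920 + 4368 = 15288.
Probability = 15288/26334 = 364/627.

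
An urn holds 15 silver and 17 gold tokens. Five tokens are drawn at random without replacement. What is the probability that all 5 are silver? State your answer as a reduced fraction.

429/28768

There are C(32,5) = 201376 possible selections.
Selections with all silver: C(15,5) = 3003.
Probability = 3003/201376 = 429/28768.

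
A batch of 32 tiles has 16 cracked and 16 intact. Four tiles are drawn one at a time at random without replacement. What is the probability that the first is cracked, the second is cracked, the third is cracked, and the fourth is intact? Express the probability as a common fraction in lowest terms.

Multiply the conditional probabilities at each draw: 16/32 · 15/31 · 14/30 · 16/29 = 53760/863040 = 56/899.

56/899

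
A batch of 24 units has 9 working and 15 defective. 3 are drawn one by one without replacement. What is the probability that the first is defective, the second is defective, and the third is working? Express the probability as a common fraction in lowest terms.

315/2024

Multiply the conditional probabilities at each draw: 15/24 · 14/23 · 9/22 = 1890/12144 = 315/2024.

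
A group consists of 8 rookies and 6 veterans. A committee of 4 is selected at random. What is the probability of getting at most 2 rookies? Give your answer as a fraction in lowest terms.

85/143

There are C(14,4) = 1001 ways to choose the 4.
Favorable selections (at most 2 rookies): C(8,0)·C(6,4) + C(8,1)·C(6,3) + C(8,2)·C(6,2) = 15 + 160 + 420 = 595.
Probability = 595/1001 = 85/143.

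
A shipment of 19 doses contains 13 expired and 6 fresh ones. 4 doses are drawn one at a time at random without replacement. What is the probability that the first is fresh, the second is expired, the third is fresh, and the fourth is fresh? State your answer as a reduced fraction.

Multiply the conditional probabilities at each draw: 6/19 · 13/18 · 5/17 · 4/16 = 1560/93024 = 65/3876.

65/3876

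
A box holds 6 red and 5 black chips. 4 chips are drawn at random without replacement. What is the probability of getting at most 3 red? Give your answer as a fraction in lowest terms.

21/22

There are C(11,4) = 330 ways to choose the 4.
The complement is exactly 4 red: C(6,4)·C(5,0) = 15.
Probability = 1 − 15/330 = 315/330 = 21/22.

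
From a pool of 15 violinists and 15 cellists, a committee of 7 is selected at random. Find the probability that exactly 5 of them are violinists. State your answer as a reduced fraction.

The sample space is all 7-subsets of the 30: C(30,7) = 2035800.
Selections with exactly 5 violinists: choose 5 of the 15 violinists and 2 of the 15 cellists, C(15,5)·C(15,2) = 3003·105 = 315315.
Probability = 315315/2035800 = 539/3480.

539/3480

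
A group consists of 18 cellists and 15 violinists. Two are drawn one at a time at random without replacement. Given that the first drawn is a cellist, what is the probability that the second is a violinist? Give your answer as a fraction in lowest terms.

After removing one cellist, 32 remain: 17 cellists and 15 violinists.
So the probability the next is a violinist is 15/32.

15/32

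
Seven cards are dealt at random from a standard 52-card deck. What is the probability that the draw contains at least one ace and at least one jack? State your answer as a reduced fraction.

There are C(52,7) = 133784560 possible draws.
By inclusion-exclusion on the complements, draws missing all aces or all jacks: C(48,7) + C(48,7) − C(44,7) = 73629072 + 73629072 − 38320568 = 108937576.
So draws with at least one of each: 133784560 − 108937576 = 24846984, probability 24846984/133784560 = 3105873/16723070.

3105873/16723070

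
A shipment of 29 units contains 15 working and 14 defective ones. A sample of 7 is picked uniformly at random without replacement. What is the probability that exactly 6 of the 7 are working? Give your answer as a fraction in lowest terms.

There are C(29,7) = 1560780 ways to choose 7 from 29.
Selections with exactly 6 working: choose 6 of the 15 working and 1 of the 14 defective, C(15,6)·C(14,1) = 5005·14 = 70070.
Probability = 70070/1560780 = 539/12006.

539/12006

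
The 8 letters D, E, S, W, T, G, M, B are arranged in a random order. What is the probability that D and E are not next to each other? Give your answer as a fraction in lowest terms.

There are 8! = 40320 arrangements.
Arrangements with D and E adjacent: 2·7! = 10080.
So not adjacent: 40320 − 10080 = 30240, probability 30240/40320 = 3/4.

3/4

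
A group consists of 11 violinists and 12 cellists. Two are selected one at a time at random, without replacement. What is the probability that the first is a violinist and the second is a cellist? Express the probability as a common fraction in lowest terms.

6/23

Multiply the conditional probabilities at each draw: 11/23 · 12/22 = 132/506 = 6/23.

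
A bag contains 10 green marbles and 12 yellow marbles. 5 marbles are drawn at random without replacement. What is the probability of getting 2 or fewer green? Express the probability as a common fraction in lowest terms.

79/133

There are C(22,5) = 26334 ways to choose the 5.
Favorable selections (2 or fewer green): C(10,0)·C(12,5) + C(10,1)·C(12,4) + C(10,2)·C(12,3) = 792 + 4950 + 9900 = 15642.
Probability = 15642/26334 = 79/133.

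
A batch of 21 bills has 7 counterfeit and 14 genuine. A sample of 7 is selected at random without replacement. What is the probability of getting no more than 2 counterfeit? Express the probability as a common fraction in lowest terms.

There are C(21,7) = 116280 ways to choose the 7.
Favorable selections (no more than 2 counterfeit): C(7,0)·C(14,7) + C(7,1)·C(14,6) + C(7,2)·C(14,5) = 3432 + 21021 + 42042 = 66495.
Probability = 66495/116280 = 4433/7752.

4433/7752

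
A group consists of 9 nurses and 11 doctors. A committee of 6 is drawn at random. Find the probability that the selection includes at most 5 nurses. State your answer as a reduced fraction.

3223/3230

There are C(20,6) = 38760 ways to choose the 6.
Favorable selections (at most 5 nurses): C(9,0)·C(11,6) + C(9,1)·C(11,5) + C(9,2)·C(11,4) + C(9,3)·C(11,3) + C(9,4)·C(11,2) + C(9,5)·C(11,1) = 462 + 4158 + 11880 + 13860 + 6930 + 1386 = 38676.
Probability = 38676/38760 = 3223/3230.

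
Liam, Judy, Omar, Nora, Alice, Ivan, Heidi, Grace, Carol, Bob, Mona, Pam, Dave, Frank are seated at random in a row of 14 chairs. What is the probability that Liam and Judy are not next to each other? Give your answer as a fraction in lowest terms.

There are 14! = 87178291200 arrangements.
Arrangements with Liam and Judy adjacent: 2·13! = 12454041600.
So not adjacent: 87178291200 − 12454041600 = 74724249600, probability 74724249600/87178291200 = 6/7.

6/7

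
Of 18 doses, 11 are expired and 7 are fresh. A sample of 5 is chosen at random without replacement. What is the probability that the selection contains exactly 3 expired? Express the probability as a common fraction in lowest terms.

The sample space is all 5-subsets of the 18: C(18,5) = 8568.
Selections with exactly 3 expired: choose 3 of the 11 expired and 2 of the 7 fresh, C(11,3)·C(7,2) = 165·21 = 3465.
Probability = 3465/8568 = 55/136.

55/136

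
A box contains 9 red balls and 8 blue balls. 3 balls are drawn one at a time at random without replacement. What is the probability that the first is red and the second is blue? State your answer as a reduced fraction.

Multiply the conditional probabilities at each draw: 9/17 · 8/16 = 72/272 = 9/34.

9/34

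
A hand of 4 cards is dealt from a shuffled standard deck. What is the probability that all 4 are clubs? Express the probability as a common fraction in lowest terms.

There are C(52,4) = 270725 possible 4-card hands.
Hands that are all clubs: C(13,4) = 715.
Probability = 715/270725 = 11/4165.

11/4165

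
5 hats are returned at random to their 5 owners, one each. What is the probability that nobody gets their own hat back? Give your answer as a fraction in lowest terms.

There are 5! = 120 assignments.
By inclusion-exclusion, assignments with no fixed points: C(5,0)·5! − C(5,1)·4! + C(5,2)·3! − C(5,3)·2! + C(5,4)·1! − C(5,5)·0! = 44.
Probability = 44/120 = 11/30.

11/30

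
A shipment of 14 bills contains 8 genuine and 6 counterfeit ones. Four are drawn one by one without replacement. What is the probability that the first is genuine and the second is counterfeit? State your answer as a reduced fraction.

24/91

Multiply the conditional probabilities at each draw: 8/14 · 6/13 = 48/182 = 24/91.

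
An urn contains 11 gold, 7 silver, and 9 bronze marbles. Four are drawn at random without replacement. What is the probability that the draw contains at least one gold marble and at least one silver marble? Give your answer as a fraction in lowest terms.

There are C(27,4) = 17550 possible draws.
By inclusion-exclusion on the complements, draws missing all gold or all silver: C(16,4) + C(20,4) − C(9,4) = 1820 + 4845 − 126 = 6539.
So draws with at least one of each: 17550 − 6539 = 11011, probability 11011/17550 = 847/1350.

847/1350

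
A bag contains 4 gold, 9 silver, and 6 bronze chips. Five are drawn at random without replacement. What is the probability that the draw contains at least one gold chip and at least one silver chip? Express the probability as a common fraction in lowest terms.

There are C(19,5) = 11628 possible draws.
By inclusion-exclusion on the complements, draws missing all gold or all silver: C(15,5) + C(10,5) − C(6,5) = 3003 + 252 − 6 = 3249.
So draws with at least one of each: 11628 − 3249 = 8379, probability 8379/11628 = 49/68.

49/68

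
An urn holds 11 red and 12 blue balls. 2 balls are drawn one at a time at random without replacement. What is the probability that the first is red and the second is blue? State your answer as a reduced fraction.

6/23

Multiply the conditional probabilities at each draw: 11/23 · 12/22 = 132/506 = 6/23.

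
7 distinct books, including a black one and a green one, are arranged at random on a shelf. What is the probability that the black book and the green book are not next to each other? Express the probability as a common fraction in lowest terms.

There are 7! = 5040 arrangements.
Arrangements with the black book and the green book adjacent: 2·6! = 1440.
So not adjacent: 5040 − 1440 = 3600, probability 3600/5040 = 5/7.

5/7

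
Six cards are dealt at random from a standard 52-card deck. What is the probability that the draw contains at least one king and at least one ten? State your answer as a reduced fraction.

718637/5089630

There are C(52,6) = 20358520 possible draws.
By inclusion-exclusion on the complements, draws missing all kings or all tens: C(48,6) + C(48,6) − C(44,6) = 12271512 + 12271512 − 7059052 = 17483972.
So draws with at least one of each: 20358520 − 17483972 = 2874548, probability 2874548/20358520 = 718637/5089630.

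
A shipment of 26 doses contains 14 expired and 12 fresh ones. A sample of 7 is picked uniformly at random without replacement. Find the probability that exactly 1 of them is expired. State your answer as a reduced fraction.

147/7475

Total number of selections: C(26,7) = 657800.
Selections with exactly 1 expired: choose 1 of the 14 expired and 6 of the 12 fresh, C(14,1)·C(12,6) = 14·924 = 12936.
Probability = 12936/657800 = 147/7475.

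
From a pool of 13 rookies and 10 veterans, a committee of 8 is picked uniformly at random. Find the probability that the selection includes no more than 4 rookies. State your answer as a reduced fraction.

There are C(23,8) = 490314 ways to choose the 8.
Count the complement (more than 4 rookies): C(13,5)·C(10,3) + C(13,6)·C(10,2) + C(13,7)·C(10,1) + C(13,8)·C(10,0) = 154440 + 77220 + 17160 + 1287 = 250107.
Probability = 1 − 250107/490314 = 240207/490314 = 7279/14858.

7279/14858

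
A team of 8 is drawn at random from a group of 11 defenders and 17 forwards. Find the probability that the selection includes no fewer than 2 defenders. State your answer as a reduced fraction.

2867/3105

Total selections: C(28,8) = 3108105.
Count the complement (fewer than 2 defenders): C(11,0)·C(17,8) + C(11,1)·C(17,7) = 24310 + 213928 = 238238.
Probability = 1 − 238238/3108105 = 2869867/3108105 = 2867/3105.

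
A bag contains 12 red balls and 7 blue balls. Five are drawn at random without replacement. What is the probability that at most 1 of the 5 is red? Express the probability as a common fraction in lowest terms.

Total selections: C(19,5) = 11628.
Favorable selections (at most 1 red): C(12,0)·C(7,5) + C(12,1)·C(7,4) = 21 + 420 = 441.
Probability = 441/11628 = 49/1292.

49/1292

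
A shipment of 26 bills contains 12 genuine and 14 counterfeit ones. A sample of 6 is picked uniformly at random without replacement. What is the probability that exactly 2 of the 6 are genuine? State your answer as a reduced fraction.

33/115

The sample space is all 6-subsets of the 26: C(26,6) = 230230.
Selections with exactly 2 genuine: choose 2 of the 12 genuine and 4 of the 14 counterfeit, C(12,2)·C(14,4) = 66·1001 = 66066.
Probability = 66066/230230 = 33/115.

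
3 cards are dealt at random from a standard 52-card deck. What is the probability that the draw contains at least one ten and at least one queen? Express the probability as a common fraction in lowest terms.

188/5525

There are C(52,3) = 22100 possible draws.
By inclusion-exclusion on the complements, draws missing all tens or all queens: C(48,3) + C(48,3) − C(44,3) = 17296 + 17296 − 13244 = 21348.
So draws with at least one of each: 22100 − 21348 = 752, probability 752/22100 = 188/5525.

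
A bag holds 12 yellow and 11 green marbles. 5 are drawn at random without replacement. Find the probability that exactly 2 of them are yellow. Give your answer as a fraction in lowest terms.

990/3059

Total number of selections: C(23,5) = 33649.
Selections with exactly 2 yellow: choose 2 of the 12 yellow and 3 of the 11 green, C(12,2)·C(11,3) = 66·165 = 10890.
Probability = 10890/33649 = 990/3059.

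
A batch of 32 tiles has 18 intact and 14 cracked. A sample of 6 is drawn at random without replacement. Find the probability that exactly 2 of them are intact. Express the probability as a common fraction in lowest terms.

2431/14384

Total number of selections: C(32,6) = 906192.
Selections with exactly 2 intact: choose 2 of the 18 intact and 4 of the 14 cracked, C(18,2)·C(14,4) = 153·1001 = 153153.
Probability = 153153/906192 = 2431/14384.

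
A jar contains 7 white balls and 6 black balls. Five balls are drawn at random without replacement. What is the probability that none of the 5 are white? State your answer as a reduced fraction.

2/429

There are C(13,5) = 1287 possible selections.
Selections with no white (all black): C(6,5) = 6.
Probability = 6/1287 = 2/429.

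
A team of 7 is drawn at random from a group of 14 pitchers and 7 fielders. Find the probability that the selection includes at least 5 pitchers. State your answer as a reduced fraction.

There are C(21,7) = 116280 ways to choose the 7.
Favorable selections (at least 5 pitchers): C(14,5)·C(7,2) + C(14,6)·C(7,1) + C(14,7)·C(7,0) = 42042 + 21021 + 3432 = 66495.
Probability = 66495/116280 = 4433/7752.

4433/7752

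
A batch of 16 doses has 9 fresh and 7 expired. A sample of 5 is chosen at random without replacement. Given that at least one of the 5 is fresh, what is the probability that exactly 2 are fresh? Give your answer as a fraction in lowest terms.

20/69

Work in counts. Selections with at least one fresh: C(16,5) − C(7,5) = 4368 − 21 = 4347.
Of those, selections where exactly 2 are fresh: C(9,2)·C(7,3) = 36·35 = 1260.
Conditional probability = 1260/4347 = 20/69.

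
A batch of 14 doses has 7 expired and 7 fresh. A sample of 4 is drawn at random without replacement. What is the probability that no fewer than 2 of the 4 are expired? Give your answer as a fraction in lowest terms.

103/143

There are C(14,4) = 1001 ways to choose the 4.
Favorable selections (no fewer than 2 expired): C(7,2)·C(7,2) + C(7,3)·C(7,1) + C(7,4)·C(7,0) = 441 + 245 + 35 = 721.
Probability = 721/1001 = 103/143.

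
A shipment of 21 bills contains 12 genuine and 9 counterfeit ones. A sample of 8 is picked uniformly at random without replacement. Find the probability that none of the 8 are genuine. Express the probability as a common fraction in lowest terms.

There are C(21,8) = 203490 possible selections.
Selections with no genuine (all counterfeit): C(9,8) = 9.
Probability = 9/203490 = 1/22610.

1/22610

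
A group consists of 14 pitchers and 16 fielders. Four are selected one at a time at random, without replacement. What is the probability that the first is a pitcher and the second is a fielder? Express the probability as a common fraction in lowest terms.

Multiply the conditional probabilities at each draw: 14/30 · 16/29 = 224/870 = 112/435.

112/435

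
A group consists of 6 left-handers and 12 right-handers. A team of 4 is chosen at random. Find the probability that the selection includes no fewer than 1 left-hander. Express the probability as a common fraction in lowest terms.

57/68

There are C(18,4) = 3060 ways to choose the 4.
Favorable selections (no fewer than 1 left-hander): C(6,1)·C(12,3) + C(6,2)·C(12,2) + C(6,3)·C(12,1) + C(6,4)·C(12,0) = 1320 + 990 + 240 + 15 = 2565.
Probability = 2565/3060 = 57/68.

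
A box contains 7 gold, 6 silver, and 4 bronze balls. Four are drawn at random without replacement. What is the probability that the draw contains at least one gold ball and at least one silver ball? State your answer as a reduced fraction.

263/340

There are C(17,4) = 2380 possible draws.
By inclusion-exclusion on the complements, draws missing all gold or all silver: C(10,4) + C(11,4) − C(4,4) = 210 + 330 − 1 = 539.
So draws with at least one of each: 2380 − 539 = 1841, probability 1841/2380 = 263/340.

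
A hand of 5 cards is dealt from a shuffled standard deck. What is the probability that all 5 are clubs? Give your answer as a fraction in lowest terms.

There are C(52,5) = 2598960 possible 5-card hands.
Hands that are all clubs: C(13,5) = 1287.
Probability = 1287/2598960 = 33/66640.

33/66640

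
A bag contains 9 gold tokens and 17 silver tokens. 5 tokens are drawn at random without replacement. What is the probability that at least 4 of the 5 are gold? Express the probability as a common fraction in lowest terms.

567/16445

Total selections: C(26,5) = 65780.
Favorable selections (at least 4 gold): C(9,4)·C(17,1) + C(9,5)·C(17,0) = 2142 + 126 = 2268.
Probability = 2268/65780 = 567/16445.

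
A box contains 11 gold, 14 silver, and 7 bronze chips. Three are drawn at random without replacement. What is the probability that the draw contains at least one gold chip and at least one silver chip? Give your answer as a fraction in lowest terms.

There are C(32,3) = 4960 possible draws.
By inclusion-exclusion on the complements, draws missing all gold or all silver: C(21,3) + C(18,3) − C(7,3) = 1330 + 816 − 35 = 2111.
So draws with at least one of each: 4960 − 2111 = 2849, probability 2849/4960.

2849/4960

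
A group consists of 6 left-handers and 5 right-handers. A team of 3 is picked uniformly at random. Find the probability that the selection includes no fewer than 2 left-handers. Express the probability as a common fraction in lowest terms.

There are C(11,3) = 165 ways to choose the 3.
Favorable selections (no fewer than 2 left-handers): C(6,2)·C(5,1) + C(6,3)·C(5,0) = 75 + 20 = 95.
Probability = 95/165 = 19/33.

19/33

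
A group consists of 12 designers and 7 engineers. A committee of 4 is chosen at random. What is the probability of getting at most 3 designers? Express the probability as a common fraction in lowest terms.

1127/1292

Total selections: C(19,4) = 3876.
Favorable selections (at most 3 designers): C(12,0)·C(7,4) + C(12,1)·C(7,3) + C(12,2)·C(7,2) + C(12,3)·C(7,1) = 35 + 420 + 1386 + 1540 = 3381.
Probability = 3381/3876 = 1127/1292.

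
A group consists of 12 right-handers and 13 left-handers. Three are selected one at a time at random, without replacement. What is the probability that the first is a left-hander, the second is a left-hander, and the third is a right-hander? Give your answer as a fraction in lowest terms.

78/575

Multiply the conditional probabilities at each draw: 13/25 · 12/24 · 12/23 = 1872/13800 = 78/575.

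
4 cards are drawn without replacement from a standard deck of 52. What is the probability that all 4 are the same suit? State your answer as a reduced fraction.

44/4165

There are C(52,4) = 270725 possible 4-card hands.
Hands of one suit: 4 suits × C(13,4) = 4·715 = 2860.
Probability = 2860/270725 = 44/4165.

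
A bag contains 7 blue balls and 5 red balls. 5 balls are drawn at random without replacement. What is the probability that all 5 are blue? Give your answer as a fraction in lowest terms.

7/264

There are C(12,5) = 792 possible selections.
Selections with all blue: C(7,5) = 21.
Probability = 21/792 = 7/264.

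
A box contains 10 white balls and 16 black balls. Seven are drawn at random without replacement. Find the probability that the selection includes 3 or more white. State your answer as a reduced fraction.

711/1265

Total selections: C(26,7) = 657800.
Count the complement (fewer than 3 white): C(10,0)·C(16,7) + C(10,1)·C(16,6) + C(10,2)·C(16,5) = 11440 + 80080 + 196560 = 288080.
Probability = 1 − 288080/657800 = 369720/657800 = 711/1265.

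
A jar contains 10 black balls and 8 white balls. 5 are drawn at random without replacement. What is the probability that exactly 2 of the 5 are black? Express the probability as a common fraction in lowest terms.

5/17

There are C(18,5) = 8568 ways to choose 5 from 18.
Selections with exactly 2 black: choose 2 of the 10 black and 3 of the 8 white, C(10,2)·C(8,3) = 45·56 = 2520.
Probability = 2520/8568 = 5/17.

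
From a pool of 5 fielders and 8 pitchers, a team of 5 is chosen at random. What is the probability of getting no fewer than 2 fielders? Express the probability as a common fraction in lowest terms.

881/1287

There are C(13,5) = 1287 ways to choose the 5.
Count the complement (fewer than 2 fielders): C(5,0)·C(8,5) + C(5,1)·C(8,4) = 56 + 350 = 406.
Probability = 1 − 406/1287 = 881/1287.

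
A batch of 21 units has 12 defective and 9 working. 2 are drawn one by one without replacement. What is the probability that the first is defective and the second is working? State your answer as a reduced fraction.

Multiply the conditional probabilities at each draw: 12/21 · 9/20 = 108/420 = 9/35.

9/35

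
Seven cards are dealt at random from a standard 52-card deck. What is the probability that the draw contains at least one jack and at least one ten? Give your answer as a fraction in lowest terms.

There are C(52,7) = 133784560 possible draws.
By inclusion-exclusion on the complements, draws missing all jacks or all tens: C(48,7) + C(48,7) − C(44,7) = 73629072 + 73629072 − 38320568 = 108937576.
So draws with at least one of each: 133784560 − 108937576 = 24846984, probability 24846984/133784560 = 3105873/16723070.

3105873/16723070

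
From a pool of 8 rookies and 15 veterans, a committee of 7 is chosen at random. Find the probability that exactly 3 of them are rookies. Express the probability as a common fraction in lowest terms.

There are C(23,7) = 245157 ways to choose 7 from 23.
Selections with exactly 3 rookies: choose 3 of the 8 rookies and 4 of the 15 veterans, C(8,3)·C(15,4) = 56·1365 = 76440.
Probability = 76440/245157 = 25480/81719.

25480/81719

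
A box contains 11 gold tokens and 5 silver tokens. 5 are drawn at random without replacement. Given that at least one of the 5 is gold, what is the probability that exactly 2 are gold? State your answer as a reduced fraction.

Work in counts. Selections with at least one gold: C(16,5) − C(5,5) = 4368 − 1 = 4367.
Of those, selections where exactly 2 are gold: C(11,2)·C(5,3) = 55·10 = 550.
Conditional probability = 550/4367 = 50/397.

50/397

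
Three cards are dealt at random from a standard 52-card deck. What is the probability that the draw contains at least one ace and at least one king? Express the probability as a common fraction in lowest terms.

188/5525

There are C(52,3) = 22100 possible draws.
By inclusion-exclusion on the complements, draws missing all aces or all kings: C(48,3) + C(48,3) − C(44,3) = 17296 + 17296 − 13244 = 21348.
So draws with at least one of each: 22100 − 21348 = 752, probability 752/22100 = 188/5525.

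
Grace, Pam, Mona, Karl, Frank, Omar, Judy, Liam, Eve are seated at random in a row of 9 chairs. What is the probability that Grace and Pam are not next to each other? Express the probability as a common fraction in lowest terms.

There are 9! = 362880 arrangements.
Arrangements with Grace and Pam adjacent: 2·8! = 80640.
So not adjacent: 362880 − 80640 = 282240, probability 282240/362880 = 7/9.

7/9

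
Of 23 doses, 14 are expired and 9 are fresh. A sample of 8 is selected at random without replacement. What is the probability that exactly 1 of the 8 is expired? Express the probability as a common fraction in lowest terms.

The sample space is all 8-subsets of the 23: C(23,8) = 490314.
Selections with exactly 1 expired: choose 1 of the 14 expired and 7 of the 9 fresh, C(14,1)·C(9,7) = 14·36 = 504.
Probability = 504/490314 = 84/81719.

84/81719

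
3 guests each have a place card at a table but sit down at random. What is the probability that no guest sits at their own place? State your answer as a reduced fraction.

There are 3! = 6 seatings.
By inclusion-exclusion, seatings with no fixed points: C(3,0)·3! − C(3,1)·2! + C(3,2)·1! − C(3,3)·0! = 2.
Probability = 2/6 = 1/3.

1/3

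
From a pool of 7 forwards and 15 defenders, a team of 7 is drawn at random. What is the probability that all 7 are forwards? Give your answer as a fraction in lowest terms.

There are C(22,7) = 170544 possible selections.
Selections with all forwards: C(7,7) = 1.
Probability = 1/170544.

1/170544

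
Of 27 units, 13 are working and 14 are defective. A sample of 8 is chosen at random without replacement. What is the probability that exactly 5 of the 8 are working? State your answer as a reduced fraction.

364/1725

There are C(27,8) = 2220075 ways to choose 8 from 27.
Selections with exactly 5 working: choose 5 of the 13 working and 3 of the 14 defective, C(13,5)·C(14,3) = 1287·364 = 468468.
Probability = 468468/2220075 = 364/1725.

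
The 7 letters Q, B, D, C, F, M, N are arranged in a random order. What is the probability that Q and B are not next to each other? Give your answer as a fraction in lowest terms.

5/7

There are 7! = 5040 arrangements.
Arrangements with Q and B adjacent: 2·6! = 1440.
So not adjacent: 5040 − 1440 = 3600, probability 3600/5040 = 5/7.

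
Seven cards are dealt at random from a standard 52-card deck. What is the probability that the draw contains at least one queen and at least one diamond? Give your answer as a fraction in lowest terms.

53122231/133784560

There are C(52,7) = 133784560 possible draws.
By inclusion-exclusion on the complements, draws missing all queens or all diamonds: C(48,7) + C(39,7) − C(36,7) = 73629072 + 15380937 − 8347680 = 80662329.
So draws with at least one of each: 133784560 − 80662329 = 53122231, probability 53122231/133784560.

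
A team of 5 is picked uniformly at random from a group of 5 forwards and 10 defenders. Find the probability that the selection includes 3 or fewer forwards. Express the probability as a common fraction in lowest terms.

Total selections: C(15,5) = 3003.
Count the complement (more than 3 forwards): C(5,4)·C(10,1) + C(5,5)·C(10,0) = 50 + 1 = 51.
Probability = 1 − 51/3003 = 2952/3003 = 984/1001.

984/1001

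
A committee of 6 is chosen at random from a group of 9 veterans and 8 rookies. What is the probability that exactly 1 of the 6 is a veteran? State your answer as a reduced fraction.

The sample space is all 6-subsets of the 17: C(17,6) = 12376.
Selections with exactly 1 veteran: choose 1 of the 9 veterans and 5 of the 8 rookies, C(9,1)·C(8,5) = 9·56 = 504.
Probability = 504/12376 = 9/221.

9/221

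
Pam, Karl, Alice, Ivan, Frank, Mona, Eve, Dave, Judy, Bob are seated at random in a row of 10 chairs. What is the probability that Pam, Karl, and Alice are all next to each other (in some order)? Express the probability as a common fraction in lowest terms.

1/15

There are 10! = 3628800 arrangements.
Treat the three as one block: 8! placements × 3! orders within the block = 40320·6 = 241920.
Probability = 241920/3628800 = 1/15.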